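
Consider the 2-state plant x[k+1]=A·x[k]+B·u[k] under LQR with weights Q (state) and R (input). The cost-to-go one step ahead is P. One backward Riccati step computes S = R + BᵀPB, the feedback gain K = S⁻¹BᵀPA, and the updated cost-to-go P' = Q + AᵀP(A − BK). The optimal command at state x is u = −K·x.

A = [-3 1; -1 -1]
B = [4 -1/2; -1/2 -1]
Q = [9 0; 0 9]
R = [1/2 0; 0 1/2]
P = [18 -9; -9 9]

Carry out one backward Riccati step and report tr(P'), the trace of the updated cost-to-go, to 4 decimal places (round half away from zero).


BᵀP = [76.5000 -40.5000; 0.0000 -4.5000]
S = R + BᵀPB = [1/2 0; 0 1/2] + [326.2500 2.2500; 2.2500 4.5000] = [326.7500 2.2500; 2.2500 5.0000]
BᵀPA = [-189.0000 117.0000; 4.5000 4.5000]
K = S⁻¹·BᵀPA = [-0.5864 0.3530; 1.1639 0.7412]
A−BK = [-0.0723 -0.0413; -0.1293 -0.0824]
AᵀP(A−BK) = [0.9256 0.3758; 0.3758 0.3675]
P' = Q + AᵀP(A−BK) = [9.9256 0.3758; 0.3758 9.3675]
tr(P') = 19.2931

19.2931


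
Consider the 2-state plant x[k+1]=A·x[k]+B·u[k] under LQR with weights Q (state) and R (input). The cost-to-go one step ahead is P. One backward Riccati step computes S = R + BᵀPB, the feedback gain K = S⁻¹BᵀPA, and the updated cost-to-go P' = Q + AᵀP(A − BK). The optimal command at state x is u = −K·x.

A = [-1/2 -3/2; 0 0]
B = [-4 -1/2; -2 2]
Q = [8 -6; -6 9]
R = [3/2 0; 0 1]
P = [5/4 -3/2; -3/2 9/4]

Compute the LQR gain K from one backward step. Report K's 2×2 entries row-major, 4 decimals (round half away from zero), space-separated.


0.0860 0.2579 0.1103 0.3310

BᵀP = [-2.0000 1.5000; -3.6250 5.2500]
S = R + BᵀPB = [3/2 0; 0 1] + [5.0000 4.0000; 4.0000 12.3125] = [6.5000 4.0000; 4.0000 13.3125]
BᵀPA = [1.0000 3.0000; 1.8125 5.4375]
K = S⁻¹·BᵀPA = [0.0860 0.2579; 0.1103 0.3310]
A−BK = [-0.1010 -0.3031; -0.0487 -0.1462]
AᵀP(A−BK) = [0.0266 0.0798; 0.0798 0.2393]
P' = Q + AᵀP(A−BK) = [8.0266 -5.9202; -5.9202 9.2393]
tr(P') = 17.2658


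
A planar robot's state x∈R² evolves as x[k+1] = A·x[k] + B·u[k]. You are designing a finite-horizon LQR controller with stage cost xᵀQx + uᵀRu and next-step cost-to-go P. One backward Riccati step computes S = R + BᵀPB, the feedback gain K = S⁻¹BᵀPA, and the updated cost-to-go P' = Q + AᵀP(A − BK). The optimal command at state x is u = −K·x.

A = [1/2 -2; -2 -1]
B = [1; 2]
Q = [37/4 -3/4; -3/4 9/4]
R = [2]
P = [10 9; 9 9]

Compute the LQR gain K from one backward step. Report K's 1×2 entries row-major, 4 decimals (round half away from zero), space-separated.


BᵀP = [28.0000 27.0000]
S = R + BᵀPB = [2] + [82.0000] = [84.0000]
BᵀPA = [-40.0000 -83.0000]
K = S⁻¹·BᵀPA = [-0.4762 -0.9881]
A−BK = [0.9762 -1.0119; -1.0476 0.9762]
AᵀP(A−BK) = [1.4524 -0.0238; -0.0238 2.9881]
P' = Q + AᵀP(A−BK) = [10.7024 -0.7738; -0.7738 5.2381]
tr(P') = 15.9405

-0.4762 -0.9881


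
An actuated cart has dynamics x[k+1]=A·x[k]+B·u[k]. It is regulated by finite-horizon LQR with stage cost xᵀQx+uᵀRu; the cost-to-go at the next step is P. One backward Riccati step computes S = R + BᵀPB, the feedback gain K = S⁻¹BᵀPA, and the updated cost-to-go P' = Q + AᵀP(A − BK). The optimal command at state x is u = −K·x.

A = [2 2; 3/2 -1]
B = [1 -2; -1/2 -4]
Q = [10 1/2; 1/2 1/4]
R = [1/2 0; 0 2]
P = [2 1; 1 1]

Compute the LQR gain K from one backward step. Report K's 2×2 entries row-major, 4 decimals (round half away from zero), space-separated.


BᵀP = [1.5000 0.5000; -8.0000 -6.0000]
S = R + BᵀPB = [1/2 0; 0 2] + [1.2500 -5.0000; -5.0000 40.0000] = [1.7500 -5.0000; -5.0000 42.0000]
BᵀPA = [3.7500 2.5000; -25.0000 -10.0000]
K = S⁻¹·BᵀPA = [0.6701 1.1340; -0.5155 -0.1031]
A−BK = [0.2990 0.6598; -0.2268 -0.8454]
AᵀP(A−BK) = [0.8505 0.6701; 0.6701 1.1340]
P' = Q + AᵀP(A−BK) = [10.8505 1.1701; 1.1701 1.3840]
tr(P') = 12.2345

0.6701 1.1340 -0.5155 -0.1031


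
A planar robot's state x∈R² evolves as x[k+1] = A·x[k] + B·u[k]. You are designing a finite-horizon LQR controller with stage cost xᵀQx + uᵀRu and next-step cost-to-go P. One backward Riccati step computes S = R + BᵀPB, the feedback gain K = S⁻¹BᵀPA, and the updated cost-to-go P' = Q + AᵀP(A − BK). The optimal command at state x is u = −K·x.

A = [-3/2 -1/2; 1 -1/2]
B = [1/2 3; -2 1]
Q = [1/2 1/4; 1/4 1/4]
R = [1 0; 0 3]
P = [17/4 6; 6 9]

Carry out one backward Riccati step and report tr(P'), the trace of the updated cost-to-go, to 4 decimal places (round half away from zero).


1.2224

BᵀP = [-9.8750 -15.0000; 18.7500 27.0000]
S = R + BᵀPB = [1 0; 0 3] + [25.0625 -44.6250; -44.6250 83.2500] = [26.0625 -44.6250; -44.6250 86.2500]
BᵀPA = [-0.1875 12.4375; -1.1250 -22.8750]
K = S⁻¹·BᵀPA = [-0.2588 0.2025; -0.1469 -0.1605]
A−BK = [-0.9298 -0.1199; 0.6294 0.0654]
AᵀP(A−BK) = [0.3487 0.0450; 0.0450 0.1237]
P' = Q + AᵀP(A−BK) = [0.8487 0.2950; 0.2950 0.3737]
tr(P') = 1.2224


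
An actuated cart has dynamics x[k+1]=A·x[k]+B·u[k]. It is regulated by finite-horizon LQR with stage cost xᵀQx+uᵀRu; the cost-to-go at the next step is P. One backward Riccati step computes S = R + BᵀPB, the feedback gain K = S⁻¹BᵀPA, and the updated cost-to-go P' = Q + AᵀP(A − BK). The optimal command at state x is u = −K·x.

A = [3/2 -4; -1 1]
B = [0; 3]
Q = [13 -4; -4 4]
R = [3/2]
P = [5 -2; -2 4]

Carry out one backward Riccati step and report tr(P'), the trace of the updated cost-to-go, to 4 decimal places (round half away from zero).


BᵀP = [-6.0000 12.0000]
S = R + BᵀPB = [3/2] + [36.0000] = [37.5000]
BᵀPA = [-21.0000 36.0000]
K = S⁻¹·BᵀPA = [-0.5600 0.9600]
A−BK = [1.5000 -4.0000; 0.6800 -1.8800]
AᵀP(A−BK) = [9.4900 -24.8400; -24.8400 65.4400]
P' = Q + AᵀP(A−BK) = [22.4900 -28.8400; -28.8400 69.4400]
tr(P') = 91.9300

91.9300


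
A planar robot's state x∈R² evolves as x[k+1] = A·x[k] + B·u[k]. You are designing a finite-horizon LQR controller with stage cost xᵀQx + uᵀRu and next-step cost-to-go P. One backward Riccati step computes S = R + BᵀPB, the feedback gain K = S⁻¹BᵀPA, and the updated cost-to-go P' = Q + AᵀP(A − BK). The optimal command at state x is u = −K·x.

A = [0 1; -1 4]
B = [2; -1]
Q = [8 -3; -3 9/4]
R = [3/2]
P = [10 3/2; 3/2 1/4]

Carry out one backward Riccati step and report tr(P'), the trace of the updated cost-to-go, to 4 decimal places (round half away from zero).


11.9458

BᵀP = [18.5000 2.7500]
S = R + BᵀPB = [3/2] + [34.2500] = [35.7500]
BᵀPA = [-2.7500 29.5000]
K = S⁻¹·BᵀPA = [-0.0769 0.8252]
A−BK = [0.1538 -0.6503; -1.0769 4.8252]
AᵀP(A−BK) = [0.0385 -0.2308; -0.2308 1.6573]
P' = Q + AᵀP(A−BK) = [8.0385 -3.2308; -3.2308 3.9073]
tr(P') = 11.9458


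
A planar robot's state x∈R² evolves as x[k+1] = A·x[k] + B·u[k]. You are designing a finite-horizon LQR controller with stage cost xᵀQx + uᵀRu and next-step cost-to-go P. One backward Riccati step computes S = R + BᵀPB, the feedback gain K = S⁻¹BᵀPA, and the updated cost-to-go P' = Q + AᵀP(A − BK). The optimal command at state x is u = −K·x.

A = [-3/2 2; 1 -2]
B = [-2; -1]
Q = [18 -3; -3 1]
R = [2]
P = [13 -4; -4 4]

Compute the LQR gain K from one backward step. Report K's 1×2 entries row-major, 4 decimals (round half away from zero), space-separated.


BᵀP = [-22.0000 4.0000]
S = R + BᵀPB = [2] + [40.0000] = [42.0000]
BᵀPA = [37.0000 -52.0000]
K = S⁻¹·BᵀPA = [0.8810 -1.2381]
A−BK = [0.2619 -0.4762; 1.8810 -3.2381]
AᵀP(A−BK) = [12.6548 -21.1905; -21.1905 35.6190]
P' = Q + AᵀP(A−BK) = [30.6548 -24.1905; -24.1905 36.6190]
tr(P') = 67.2738

0.8810 -1.2381


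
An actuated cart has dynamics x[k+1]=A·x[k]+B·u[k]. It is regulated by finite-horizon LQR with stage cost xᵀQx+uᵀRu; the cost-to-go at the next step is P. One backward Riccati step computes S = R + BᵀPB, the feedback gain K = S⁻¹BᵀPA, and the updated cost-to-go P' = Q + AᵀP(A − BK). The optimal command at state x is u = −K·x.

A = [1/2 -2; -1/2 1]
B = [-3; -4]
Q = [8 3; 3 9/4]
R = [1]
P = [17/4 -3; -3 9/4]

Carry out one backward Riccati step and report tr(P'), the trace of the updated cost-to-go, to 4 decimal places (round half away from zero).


43.8894

BᵀP = [-0.7500 0.0000]
S = R + BᵀPB = [1] + [2.2500] = [3.2500]
BᵀPA = [-0.3750 1.5000]
K = S⁻¹·BᵀPA = [-0.1154 0.4615]
A−BK = [0.1538 -0.6154; -0.9615 2.8462]
AᵀP(A−BK) = [3.0817 -9.7019; -9.7019 30.5577]
P' = Q + AᵀP(A−BK) = [11.0817 -6.7019; -6.7019 32.8077]
tr(P') = 43.8894


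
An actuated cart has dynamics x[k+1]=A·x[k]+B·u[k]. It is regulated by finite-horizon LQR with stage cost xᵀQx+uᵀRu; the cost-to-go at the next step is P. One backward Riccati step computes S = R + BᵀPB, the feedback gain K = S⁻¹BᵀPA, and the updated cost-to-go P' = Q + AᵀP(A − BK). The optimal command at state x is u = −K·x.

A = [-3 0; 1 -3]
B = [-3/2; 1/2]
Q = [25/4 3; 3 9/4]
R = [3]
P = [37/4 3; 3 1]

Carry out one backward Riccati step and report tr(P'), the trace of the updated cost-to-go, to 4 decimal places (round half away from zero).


BᵀP = [-12.3750 -4.0000]
S = R + BᵀPB = [3] + [16.5625] = [19.5625]
BᵀPA = [33.1250 12.0000]
K = S⁻¹·BᵀPA = [1.6933 0.6134]
A−BK = [-0.4601 0.9201; 0.1534 -3.3067]
AᵀP(A−BK) = [10.1597 3.6805; 3.6805 1.6390]
P' = Q + AᵀP(A−BK) = [16.4097 6.6805; 6.6805 3.8890]
tr(P') = 20.2987

20.2987


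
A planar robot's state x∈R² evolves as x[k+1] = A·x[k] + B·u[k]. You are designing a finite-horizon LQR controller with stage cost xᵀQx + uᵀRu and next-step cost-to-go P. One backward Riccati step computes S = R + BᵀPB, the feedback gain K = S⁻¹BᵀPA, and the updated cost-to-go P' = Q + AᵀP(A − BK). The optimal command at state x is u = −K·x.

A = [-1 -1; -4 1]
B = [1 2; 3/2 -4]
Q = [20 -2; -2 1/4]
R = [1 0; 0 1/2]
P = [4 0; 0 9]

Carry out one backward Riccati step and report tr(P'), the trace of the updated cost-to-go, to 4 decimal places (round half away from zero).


BᵀP = [4.0000 13.5000; 8.0000 -36.0000]
S = R + BᵀPB = [1 0; 0 1/2] + [24.2500 -46.0000; -46.0000 160.0000] = [25.2500 -46.0000; -46.0000 160.5000]
BᵀPA = [-58.0000 9.5000; 136.0000 -44.0000]
K = S⁻¹·BᵀPA = [-1.5765 -0.2578; 0.3955 -0.3480]
A−BK = [-0.2146 -0.0461; -0.0532 -0.0054]
AᵀP(A−BK) = [2.7731 0.3798; 0.3798 0.1358]
P' = Q + AᵀP(A−BK) = [22.7731 -1.6202; -1.6202 0.3858]
tr(P') = 23.1589

23.1589


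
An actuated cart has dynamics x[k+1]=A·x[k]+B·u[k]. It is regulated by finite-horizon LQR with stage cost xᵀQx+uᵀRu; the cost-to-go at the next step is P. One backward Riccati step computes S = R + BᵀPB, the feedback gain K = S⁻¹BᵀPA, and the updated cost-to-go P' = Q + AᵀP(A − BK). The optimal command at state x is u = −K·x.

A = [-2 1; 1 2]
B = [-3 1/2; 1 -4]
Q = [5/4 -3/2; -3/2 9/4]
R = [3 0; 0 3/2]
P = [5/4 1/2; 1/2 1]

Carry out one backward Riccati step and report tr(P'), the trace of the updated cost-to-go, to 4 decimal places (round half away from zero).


BᵀP = [-3.2500 -0.5000; -1.3750 -3.7500]
S = R + BᵀPB = [3 0; 0 3/2] + [9.2500 0.3750; 0.3750 14.3125] = [12.2500 0.3750; 0.3750 15.8125]
BᵀPA = [6.0000 -4.2500; -1.0000 -8.8750]
K = S⁻¹·BᵀPA = [0.4921 -0.3300; -0.0749 -0.5534]
A−BK = [-0.4863 0.2867; 0.2083 0.1162]
AᵀP(A−BK) = [0.9726 -0.5735; -0.5735 0.9357]
P' = Q + AᵀP(A−BK) = [2.2226 -2.0735; -2.0735 3.1857]
tr(P') = 5.4083

5.4083


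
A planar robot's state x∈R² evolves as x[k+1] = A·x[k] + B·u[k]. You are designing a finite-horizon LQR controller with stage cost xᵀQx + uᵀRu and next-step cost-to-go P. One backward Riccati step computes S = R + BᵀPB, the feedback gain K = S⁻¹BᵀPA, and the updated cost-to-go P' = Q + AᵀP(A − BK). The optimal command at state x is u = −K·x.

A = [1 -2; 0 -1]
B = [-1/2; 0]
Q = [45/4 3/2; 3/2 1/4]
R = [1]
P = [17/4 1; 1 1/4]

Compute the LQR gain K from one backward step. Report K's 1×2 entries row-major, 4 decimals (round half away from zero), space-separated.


BᵀP = [-2.1250 -0.5000]
S = R + BᵀPB = [1] + [1.0625] = [2.0625]
BᵀPA = [-2.1250 4.7500]
K = S⁻¹·BᵀPA = [-1.0303 2.3030]
A−BK = [0.4848 -0.8485; 0.0000 -1.0000]
AᵀP(A−BK) = [2.0606 -4.6061; -4.6061 10.3106]
P' = Q + AᵀP(A−BK) = [13.3106 -3.1061; -3.1061 10.5606]
tr(P') = 23.8712

-1.0303 2.3030


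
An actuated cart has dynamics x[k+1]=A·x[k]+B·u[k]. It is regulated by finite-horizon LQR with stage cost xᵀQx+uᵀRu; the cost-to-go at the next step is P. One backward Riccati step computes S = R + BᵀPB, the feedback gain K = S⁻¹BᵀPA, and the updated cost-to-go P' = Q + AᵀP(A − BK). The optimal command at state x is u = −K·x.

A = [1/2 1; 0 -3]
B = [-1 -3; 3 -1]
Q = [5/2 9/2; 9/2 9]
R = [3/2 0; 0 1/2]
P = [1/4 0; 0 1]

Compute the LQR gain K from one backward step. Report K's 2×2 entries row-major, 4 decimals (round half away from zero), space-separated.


-0.0372 -0.8404 -0.1223 0.0957

BᵀP = [-0.2500 3.0000; -0.7500 -1.0000]
S = R + BᵀPB = [3/2 0; 0 1/2] + [9.2500 -2.2500; -2.2500 3.2500] = [10.7500 -2.2500; -2.2500 3.7500]
BᵀPA = [-0.1250 -9.2500; -0.3750 2.2500]
K = S⁻¹·BᵀPA = [-0.0372 -0.8404; -0.1223 0.0957]
A−BK = [0.0957 0.4468; -0.0106 -0.3830]
AᵀP(A−BK) = [0.0120 0.0559; 0.0559 1.2606]
P' = Q + AᵀP(A−BK) = [2.5120 4.5559; 4.5559 10.2606]
tr(P') = 12.7726


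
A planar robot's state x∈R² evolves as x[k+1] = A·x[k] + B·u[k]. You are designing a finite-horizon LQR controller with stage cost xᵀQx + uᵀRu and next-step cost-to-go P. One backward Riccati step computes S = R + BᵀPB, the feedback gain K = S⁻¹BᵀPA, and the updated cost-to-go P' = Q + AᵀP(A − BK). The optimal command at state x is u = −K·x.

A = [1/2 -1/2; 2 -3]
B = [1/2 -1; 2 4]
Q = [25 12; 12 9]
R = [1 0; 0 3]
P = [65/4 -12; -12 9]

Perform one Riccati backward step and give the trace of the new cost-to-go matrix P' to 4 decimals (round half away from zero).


34.8424

BᵀP = [-15.8750 12.0000; -64.2500 48.0000]
S = R + BᵀPB = [1 0; 0 3] + [16.0625 63.8750; 63.8750 256.2500] = [17.0625 63.8750; 63.8750 259.2500]
BᵀPA = [16.0625 -28.0625; 63.8750 -111.8750]
K = S⁻¹·BᵀPA = [0.2451 -0.3762; 0.1860 -0.3389]
A−BK = [0.5634 -0.6508; 0.7658 -0.8923]
AᵀP(A−BK) = [0.2451 -0.3762; -0.3762 0.5973]
P' = Q + AᵀP(A−BK) = [25.2451 11.6238; 11.6238 9.5973]
tr(P') = 34.8424


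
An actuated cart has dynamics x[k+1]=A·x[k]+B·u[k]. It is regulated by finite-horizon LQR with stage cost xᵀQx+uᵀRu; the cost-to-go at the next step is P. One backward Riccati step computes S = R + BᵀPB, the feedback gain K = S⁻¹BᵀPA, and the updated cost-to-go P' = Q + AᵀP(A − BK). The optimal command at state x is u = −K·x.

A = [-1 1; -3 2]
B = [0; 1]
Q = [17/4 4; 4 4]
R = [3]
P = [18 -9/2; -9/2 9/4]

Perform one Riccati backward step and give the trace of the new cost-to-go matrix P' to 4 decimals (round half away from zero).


27.5357

BᵀP = [-4.5000 2.2500]
S = R + BᵀPB = [3] + [2.2500] = [5.2500]
BᵀPA = [-2.2500 0.0000]
K = S⁻¹·BᵀPA = [-0.4286 0.0000]
A−BK = [-1.0000 1.0000; -2.5714 2.0000]
AᵀP(A−BK) = [10.2857 -9.0000; -9.0000 9.0000]
P' = Q + AᵀP(A−BK) = [14.5357 -5.0000; -5.0000 13.0000]
tr(P') = 27.5357


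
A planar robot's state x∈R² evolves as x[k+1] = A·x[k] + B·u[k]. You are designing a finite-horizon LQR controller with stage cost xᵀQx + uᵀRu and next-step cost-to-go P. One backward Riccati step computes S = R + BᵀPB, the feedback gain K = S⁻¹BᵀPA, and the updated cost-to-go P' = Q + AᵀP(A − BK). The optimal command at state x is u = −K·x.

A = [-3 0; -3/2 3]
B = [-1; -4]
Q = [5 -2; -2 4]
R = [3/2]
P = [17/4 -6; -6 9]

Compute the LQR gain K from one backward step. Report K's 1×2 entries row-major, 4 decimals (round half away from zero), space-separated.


-0.1400 -0.8845

BᵀP = [19.7500 -30.0000]
S = R + BᵀPB = [3/2] + [100.2500] = [101.7500]
BᵀPA = [-14.2500 -90.0000]
K = S⁻¹·BᵀPA = [-0.1400 -0.8845]
A−BK = [-3.1400 -0.8845; -2.0602 -0.5381]
AᵀP(A−BK) = [2.5043 0.8956; 0.8956 1.3931]
P' = Q + AᵀP(A−BK) = [7.5043 -1.1044; -1.1044 5.3931]
tr(P') = 12.8974


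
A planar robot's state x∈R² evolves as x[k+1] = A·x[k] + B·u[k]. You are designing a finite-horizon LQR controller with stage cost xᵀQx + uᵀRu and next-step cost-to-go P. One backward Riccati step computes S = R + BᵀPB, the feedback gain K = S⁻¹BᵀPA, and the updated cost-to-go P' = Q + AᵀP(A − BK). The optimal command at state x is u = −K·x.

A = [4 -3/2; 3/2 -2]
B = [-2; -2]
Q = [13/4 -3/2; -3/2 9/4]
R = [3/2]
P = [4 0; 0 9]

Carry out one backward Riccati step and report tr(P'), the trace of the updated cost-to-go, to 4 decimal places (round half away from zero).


26.6192

BᵀP = [-8.0000 -18.0000]
S = R + BᵀPB = [3/2] + [52.0000] = [53.5000]
BᵀPA = [-59.0000 48.0000]
K = S⁻¹·BᵀPA = [-1.1028 0.8972]
A−BK = [1.7944 0.2944; -0.7056 -0.2056]
AᵀP(A−BK) = [19.1846 1.9346; 1.9346 1.9346]
P' = Q + AᵀP(A−BK) = [22.4346 0.4346; 0.4346 4.1846]
tr(P') = 26.6192


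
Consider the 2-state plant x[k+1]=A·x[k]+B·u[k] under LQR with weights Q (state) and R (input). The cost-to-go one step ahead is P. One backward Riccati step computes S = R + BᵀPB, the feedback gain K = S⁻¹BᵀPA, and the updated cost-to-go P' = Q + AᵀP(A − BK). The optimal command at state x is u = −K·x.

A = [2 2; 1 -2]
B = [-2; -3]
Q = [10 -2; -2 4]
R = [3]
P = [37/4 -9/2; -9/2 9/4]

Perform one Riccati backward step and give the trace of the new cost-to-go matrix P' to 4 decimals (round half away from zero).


BᵀP = [-5.0000 2.2500]
S = R + BᵀPB = [3] + [3.2500] = [6.2500]
BᵀPA = [-7.7500 -14.5000]
K = S⁻¹·BᵀPA = [-1.2400 -2.3200]
A−BK = [-0.4800 -2.6400; -2.7200 -8.9600]
AᵀP(A−BK) = [11.6400 23.5200; 23.5200 48.3600]
P' = Q + AᵀP(A−BK) = [21.6400 21.5200; 21.5200 52.3600]
tr(P') = 74.0000

74.0000


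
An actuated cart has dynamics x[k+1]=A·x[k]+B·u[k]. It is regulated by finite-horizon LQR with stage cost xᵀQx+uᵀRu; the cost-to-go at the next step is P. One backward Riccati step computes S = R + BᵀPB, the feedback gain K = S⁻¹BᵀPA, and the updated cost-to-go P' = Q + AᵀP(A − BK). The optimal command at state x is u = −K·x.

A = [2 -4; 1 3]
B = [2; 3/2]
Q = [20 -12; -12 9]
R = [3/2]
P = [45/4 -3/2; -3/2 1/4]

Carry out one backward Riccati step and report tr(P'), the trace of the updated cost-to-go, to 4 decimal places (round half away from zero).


41.2906

BᵀP = [20.2500 -2.6250]
S = R + BᵀPB = [3/2] + [36.5625] = [38.0625]
BᵀPA = [37.8750 -88.8750]
K = S⁻¹·BᵀPA = [0.9951 -2.3350]
A−BK = [0.0099 0.6700; -0.4926 6.5025]
AᵀP(A−BK) = [1.5616 -3.8128; -3.8128 10.7291]
P' = Q + AᵀP(A−BK) = [21.5616 -15.8128; -15.8128 19.7291]
tr(P') = 41.2906


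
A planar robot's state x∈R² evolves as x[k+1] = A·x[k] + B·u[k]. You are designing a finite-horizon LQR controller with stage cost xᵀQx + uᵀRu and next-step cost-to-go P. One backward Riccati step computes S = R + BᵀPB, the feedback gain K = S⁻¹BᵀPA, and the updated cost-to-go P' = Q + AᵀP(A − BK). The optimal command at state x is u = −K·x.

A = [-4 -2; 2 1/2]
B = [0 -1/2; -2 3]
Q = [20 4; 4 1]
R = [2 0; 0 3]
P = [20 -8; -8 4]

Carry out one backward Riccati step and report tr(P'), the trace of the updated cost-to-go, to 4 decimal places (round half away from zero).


BᵀP = [16.0000 -8.0000; -34.0000 16.0000]
S = R + BᵀPB = [2 0; 0 3] + [16.0000 -32.0000; -32.0000 65.0000] = [18.0000 -32.0000; -32.0000 68.0000]
BᵀPA = [-80.0000 -36.0000; 168.0000 76.0000]
K = S⁻¹·BᵀPA = [-0.3200 -0.0800; 2.3200 1.0800]
A−BK = [-2.8400 -1.4600; -5.6000 -2.9000]
AᵀP(A−BK) = [48.6400 24.1600; 24.1600 12.0400]
P' = Q + AᵀP(A−BK) = [68.6400 28.1600; 28.1600 13.0400]
tr(P') = 81.6800

81.6800


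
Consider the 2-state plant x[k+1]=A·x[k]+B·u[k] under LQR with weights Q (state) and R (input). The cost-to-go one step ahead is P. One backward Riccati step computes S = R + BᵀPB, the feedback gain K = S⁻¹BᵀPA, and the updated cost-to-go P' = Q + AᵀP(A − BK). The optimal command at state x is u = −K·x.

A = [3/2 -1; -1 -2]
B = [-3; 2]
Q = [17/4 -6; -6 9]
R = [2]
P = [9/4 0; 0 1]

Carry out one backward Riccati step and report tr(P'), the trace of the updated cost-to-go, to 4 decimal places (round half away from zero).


19.6738

BᵀP = [-6.7500 2.0000]
S = R + BᵀPB = [2] + [24.2500] = [26.2500]
BᵀPA = [-12.1250 2.7500]
K = S⁻¹·BᵀPA = [-0.4619 0.1048]
A−BK = [0.1143 -0.6857; -0.0762 -2.2095]
AᵀP(A−BK) = [0.4619 -0.1048; -0.1048 5.9619]
P' = Q + AᵀP(A−BK) = [4.7119 -6.1048; -6.1048 14.9619]
tr(P') = 19.6738


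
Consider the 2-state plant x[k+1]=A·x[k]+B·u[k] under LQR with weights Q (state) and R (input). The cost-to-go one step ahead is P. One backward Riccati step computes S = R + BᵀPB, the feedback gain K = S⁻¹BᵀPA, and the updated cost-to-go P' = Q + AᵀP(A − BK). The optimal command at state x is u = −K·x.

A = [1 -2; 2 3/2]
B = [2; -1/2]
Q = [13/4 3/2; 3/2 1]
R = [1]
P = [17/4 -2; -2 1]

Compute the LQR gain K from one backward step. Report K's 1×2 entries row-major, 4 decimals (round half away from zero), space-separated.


0.0225 -1.1573

BᵀP = [9.5000 -4.5000]
S = R + BᵀPB = [1] + [21.2500] = [22.2500]
BᵀPA = [0.5000 -25.7500]
K = S⁻¹·BᵀPA = [0.0225 -1.1573]
A−BK = [0.9551 0.3146; 2.0112 0.9213]
AᵀP(A−BK) = [0.2388 0.0787; 0.0787 1.4494]
P' = Q + AᵀP(A−BK) = [3.4888 1.5787; 1.5787 2.4494]
tr(P') = 5.9382


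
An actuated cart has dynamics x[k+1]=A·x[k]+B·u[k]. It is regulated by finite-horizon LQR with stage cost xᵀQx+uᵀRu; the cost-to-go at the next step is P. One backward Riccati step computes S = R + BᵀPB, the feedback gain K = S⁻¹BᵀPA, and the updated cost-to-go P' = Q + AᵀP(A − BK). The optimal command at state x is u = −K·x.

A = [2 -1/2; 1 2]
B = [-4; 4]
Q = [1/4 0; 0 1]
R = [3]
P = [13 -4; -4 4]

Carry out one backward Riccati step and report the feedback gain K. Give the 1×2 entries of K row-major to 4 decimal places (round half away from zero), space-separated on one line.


BᵀP = [-68.0000 32.0000]
S = R + BᵀPB = [3] + [400.0000] = [403.0000]
BᵀPA = [-104.0000 98.0000]
K = S⁻¹·BᵀPA = [-0.2581 0.2432]
A−BK = [0.9677 0.4727; 2.0323 1.0273]
AᵀP(A−BK) = [13.1613 6.2903; 6.2903 3.4187]
P' = Q + AᵀP(A−BK) = [13.4113 6.2903; 6.2903 4.4187]
tr(P') = 17.8300

-0.2581 0.2432


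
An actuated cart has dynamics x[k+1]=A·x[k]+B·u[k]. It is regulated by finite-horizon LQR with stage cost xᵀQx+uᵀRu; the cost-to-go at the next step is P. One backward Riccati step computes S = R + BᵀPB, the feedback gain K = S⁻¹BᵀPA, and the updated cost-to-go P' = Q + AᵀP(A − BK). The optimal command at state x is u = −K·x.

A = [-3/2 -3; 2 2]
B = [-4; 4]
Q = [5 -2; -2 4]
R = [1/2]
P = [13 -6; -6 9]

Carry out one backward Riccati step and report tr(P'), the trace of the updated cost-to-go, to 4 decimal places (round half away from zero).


BᵀP = [-76.0000 60.0000]
S = R + BᵀPB = [1/2] + [544.0000] = [544.5000]
BᵀPA = [234.0000 348.0000]
K = S⁻¹·BᵀPA = [0.4298 0.6391]
A−BK = [0.2190 -0.4435; 0.2810 -0.5565]
AᵀP(A−BK) = [0.6880 -1.0537; -1.0537 2.5868]
P' = Q + AᵀP(A−BK) = [5.6880 -3.0537; -3.0537 6.5868]
tr(P') = 12.2748

12.2748


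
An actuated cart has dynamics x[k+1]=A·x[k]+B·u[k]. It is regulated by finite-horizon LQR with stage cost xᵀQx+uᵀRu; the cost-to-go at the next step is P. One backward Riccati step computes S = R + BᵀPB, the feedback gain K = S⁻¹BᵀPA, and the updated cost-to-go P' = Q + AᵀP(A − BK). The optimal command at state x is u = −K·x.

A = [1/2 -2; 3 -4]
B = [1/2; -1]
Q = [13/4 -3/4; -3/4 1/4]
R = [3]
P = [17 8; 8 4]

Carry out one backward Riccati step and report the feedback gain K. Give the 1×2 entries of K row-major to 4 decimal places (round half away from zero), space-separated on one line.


BᵀP = [0.5000 0.0000]
S = R + BᵀPB = [3] + [0.2500] = [3.2500]
BᵀPA = [0.2500 -1.0000]
K = S⁻¹·BᵀPA = [0.0769 -0.3077]
A−BK = [0.4615 -1.8462; 3.0769 -4.3077]
AᵀP(A−BK) = [64.2308 -128.9231; -128.9231 259.6923]
P' = Q + AᵀP(A−BK) = [67.4808 -129.6731; -129.6731 259.9423]
tr(P') = 327.4231

0.0769 -0.3077


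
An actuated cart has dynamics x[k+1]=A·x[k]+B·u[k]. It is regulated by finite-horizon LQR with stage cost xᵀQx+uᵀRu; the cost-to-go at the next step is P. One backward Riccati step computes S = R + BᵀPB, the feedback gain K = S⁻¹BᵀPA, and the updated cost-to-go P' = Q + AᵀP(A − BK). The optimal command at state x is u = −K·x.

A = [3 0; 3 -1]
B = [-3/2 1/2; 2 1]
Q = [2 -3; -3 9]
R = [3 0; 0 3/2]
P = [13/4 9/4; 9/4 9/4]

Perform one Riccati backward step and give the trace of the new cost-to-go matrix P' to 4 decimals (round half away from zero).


BᵀP = [-0.3750 1.1250; 3.8750 3.3750]
S = R + BᵀPB = [3 0; 0 3/2] + [2.8125 0.9375; 0.9375 5.3125] = [5.8125 0.9375; 0.9375 6.8125]
BᵀPA = [2.2500 -1.1250; 21.7500 -3.3750]
K = S⁻¹·BᵀPA = [-0.1308 -0.1162; 3.2107 -0.4794]
A−BK = [1.1985 0.0654; 0.0508 -0.2881]
AᵀP(A−BK) = [20.4625 -2.8111; -2.8111 0.5012]
P' = Q + AᵀP(A−BK) = [22.4625 -5.8111; -5.8111 9.5012]
tr(P') = 31.9637

31.9637


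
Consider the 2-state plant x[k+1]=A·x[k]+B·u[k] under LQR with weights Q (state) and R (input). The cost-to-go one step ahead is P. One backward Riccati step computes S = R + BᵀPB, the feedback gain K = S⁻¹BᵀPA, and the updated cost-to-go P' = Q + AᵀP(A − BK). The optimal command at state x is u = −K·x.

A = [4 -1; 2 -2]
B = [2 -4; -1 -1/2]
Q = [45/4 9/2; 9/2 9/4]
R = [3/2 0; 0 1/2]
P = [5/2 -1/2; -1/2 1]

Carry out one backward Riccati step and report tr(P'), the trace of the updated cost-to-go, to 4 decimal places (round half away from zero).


BᵀP = [5.5000 -2.0000; -9.7500 1.5000]
S = R + BᵀPB = [3/2 0; 0 1/2] + [13.0000 -21.0000; -21.0000 38.2500] = [14.5000 -21.0000; -21.0000 38.7500]
BᵀPA = [18.0000 -1.5000; -36.0000 6.7500]
K = S⁻¹·BᵀPA = [-0.4840 0.6918; -1.1913 0.5491]
A−BK = [0.2027 -0.1872; 0.9204 -1.0336]
AᵀP(A−BK) = [1.8242 -1.6846; -1.6846 1.8312]
P' = Q + AᵀP(A−BK) = [13.0742 2.8154; 2.8154 4.0812]
tr(P') = 17.1554

17.1554


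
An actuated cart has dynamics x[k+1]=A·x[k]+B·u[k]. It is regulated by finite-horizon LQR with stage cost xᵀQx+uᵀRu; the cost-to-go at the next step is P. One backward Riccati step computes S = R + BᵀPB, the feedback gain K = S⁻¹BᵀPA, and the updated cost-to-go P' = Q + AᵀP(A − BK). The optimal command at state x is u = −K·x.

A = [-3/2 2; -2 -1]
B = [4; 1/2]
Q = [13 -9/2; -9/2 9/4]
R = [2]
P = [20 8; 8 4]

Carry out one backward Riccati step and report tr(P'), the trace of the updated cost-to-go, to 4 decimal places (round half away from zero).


19.6528

BᵀP = [84.0000 34.0000]
S = R + BᵀPB = [2] + [353.0000] = [355.0000]
BᵀPA = [-194.0000 134.0000]
K = S⁻¹·BᵀPA = [-0.5465 0.3775]
A−BK = [0.6859 0.4901; -1.7268 -1.1887]
AᵀP(A−BK) = [2.9831 1.2282; 1.2282 1.4197]
P' = Q + AᵀP(A−BK) = [15.9831 -3.2718; -3.2718 3.6697]
tr(P') = 19.6528


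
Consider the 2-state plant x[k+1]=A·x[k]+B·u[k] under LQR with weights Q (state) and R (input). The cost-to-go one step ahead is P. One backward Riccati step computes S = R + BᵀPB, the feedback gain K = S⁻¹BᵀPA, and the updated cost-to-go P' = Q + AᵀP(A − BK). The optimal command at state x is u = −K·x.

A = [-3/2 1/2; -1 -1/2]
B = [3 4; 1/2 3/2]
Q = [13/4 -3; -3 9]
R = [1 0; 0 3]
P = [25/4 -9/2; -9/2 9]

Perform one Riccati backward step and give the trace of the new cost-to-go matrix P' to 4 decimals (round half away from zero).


15.2946

BᵀP = [16.5000 -9.0000; 18.2500 -4.5000]
S = R + BᵀPB = [1 0; 0 3] + [45.0000 52.5000; 52.5000 66.2500] = [46.0000 52.5000; 52.5000 69.2500]
BᵀPA = [-15.7500 12.7500; -22.8750 11.3750]
K = S⁻¹·BᵀPA = [0.2568 0.6657; -0.5250 -0.3404]
A−BK = [-0.1704 -0.1354; -0.3409 -0.3222]
AᵀP(A−BK) = [1.5974 1.3851; 1.3851 1.4471]
P' = Q + AᵀP(A−BK) = [4.8474 -1.6149; -1.6149 10.4471]
tr(P') = 15.2946


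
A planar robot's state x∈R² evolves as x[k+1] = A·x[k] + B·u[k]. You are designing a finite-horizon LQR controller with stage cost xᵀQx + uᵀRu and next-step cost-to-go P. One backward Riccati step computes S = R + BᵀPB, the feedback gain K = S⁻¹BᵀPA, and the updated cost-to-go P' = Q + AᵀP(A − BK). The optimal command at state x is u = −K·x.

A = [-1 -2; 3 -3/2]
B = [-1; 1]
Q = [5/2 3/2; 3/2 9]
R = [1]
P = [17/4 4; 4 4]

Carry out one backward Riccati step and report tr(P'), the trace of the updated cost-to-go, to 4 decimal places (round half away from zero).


77.5000

BᵀP = [-0.2500 0.0000]
S = R + BᵀPB = [1] + [0.2500] = [1.2500]
BᵀPA = [0.2500 0.5000]
K = S⁻¹·BᵀPA = [0.2000 0.4000]
A−BK = [-0.8000 -1.6000; 2.8000 -1.9000]
AᵀP(A−BK) = [16.2000 -27.6000; -27.6000 49.8000]
P' = Q + AᵀP(A−BK) = [18.7000 -26.1000; -26.1000 58.8000]
tr(P') = 77.5000


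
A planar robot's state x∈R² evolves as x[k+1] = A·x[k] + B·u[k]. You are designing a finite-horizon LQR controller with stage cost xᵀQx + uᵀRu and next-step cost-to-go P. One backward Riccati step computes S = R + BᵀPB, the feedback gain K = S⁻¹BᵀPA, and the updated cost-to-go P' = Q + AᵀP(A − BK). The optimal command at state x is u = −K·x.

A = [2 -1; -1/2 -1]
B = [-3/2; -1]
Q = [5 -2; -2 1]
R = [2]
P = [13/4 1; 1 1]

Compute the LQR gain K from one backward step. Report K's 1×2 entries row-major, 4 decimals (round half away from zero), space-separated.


-0.7887 0.6291

BᵀP = [-5.8750 -2.5000]
S = R + BᵀPB = [2] + [11.3125] = [13.3125]
BᵀPA = [-10.5000 8.3750]
K = S⁻¹·BᵀPA = [-0.7887 0.6291]
A−BK = [0.8169 -0.0563; -1.2887 -0.3709]
AᵀP(A−BK) = [2.9683 -0.8944; -0.8944 0.9812]
P' = Q + AᵀP(A−BK) = [7.9683 -2.8944; -2.8944 1.9812]
tr(P') = 9.9495


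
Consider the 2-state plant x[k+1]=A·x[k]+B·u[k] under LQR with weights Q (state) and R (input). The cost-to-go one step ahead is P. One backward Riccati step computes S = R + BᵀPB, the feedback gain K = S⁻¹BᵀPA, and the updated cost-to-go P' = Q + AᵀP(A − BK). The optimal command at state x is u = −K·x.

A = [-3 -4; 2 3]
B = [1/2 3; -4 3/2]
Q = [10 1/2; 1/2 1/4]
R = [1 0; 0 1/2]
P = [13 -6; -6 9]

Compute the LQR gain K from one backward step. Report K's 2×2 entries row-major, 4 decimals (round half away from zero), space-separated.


-0.8194 -1.1705 -0.8592 -1.1328

BᵀP = [30.5000 -39.0000; 30.0000 -4.5000]
S = R + BᵀPB = [1 0; 0 1/2] + [171.2500 33.0000; 33.0000 83.2500] = [172.2500 33.0000; 33.0000 83.7500]
BᵀPA = [-169.5000 -239.0000; -99.0000 -133.5000]
K = S⁻¹·BᵀPA = [-0.8194 -1.1705; -0.8592 -1.1328]
A−BK = [-0.0127 -0.0163; 0.0111 0.0173]
AᵀP(A−BK) = [1.0455 1.4526; 1.4526 2.0212]
P' = Q + AᵀP(A−BK) = [11.0455 1.9526; 1.9526 2.2712]
tr(P') = 13.3167


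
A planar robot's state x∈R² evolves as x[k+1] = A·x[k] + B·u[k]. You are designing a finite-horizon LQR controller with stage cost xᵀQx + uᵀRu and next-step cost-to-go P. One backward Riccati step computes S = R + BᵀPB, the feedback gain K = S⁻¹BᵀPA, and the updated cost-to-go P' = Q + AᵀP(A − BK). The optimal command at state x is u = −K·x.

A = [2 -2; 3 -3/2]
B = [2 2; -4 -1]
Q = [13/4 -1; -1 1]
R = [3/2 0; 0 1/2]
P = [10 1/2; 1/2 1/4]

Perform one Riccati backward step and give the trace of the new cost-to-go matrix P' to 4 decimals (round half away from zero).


8.8696

BᵀP = [18.0000 0.0000; 19.5000 0.7500]
S = R + BᵀPB = [3/2 0; 0 1/2] + [36.0000 36.0000; 36.0000 38.2500] = [37.5000 36.0000; 36.0000 38.7500]
BᵀPA = [36.0000 -36.0000; 41.2500 -40.1250]
K = S⁻¹·BᵀPA = [-0.5728 0.3150; 1.5967 -1.3282]
A−BK = [-0.0477 0.0263; 2.3055 -1.5680]
AᵀP(A−BK) = [3.0084 -2.1796; -2.1796 1.6113]
P' = Q + AᵀP(A−BK) = [6.2584 -3.1796; -3.1796 2.6113]
tr(P') = 8.8696


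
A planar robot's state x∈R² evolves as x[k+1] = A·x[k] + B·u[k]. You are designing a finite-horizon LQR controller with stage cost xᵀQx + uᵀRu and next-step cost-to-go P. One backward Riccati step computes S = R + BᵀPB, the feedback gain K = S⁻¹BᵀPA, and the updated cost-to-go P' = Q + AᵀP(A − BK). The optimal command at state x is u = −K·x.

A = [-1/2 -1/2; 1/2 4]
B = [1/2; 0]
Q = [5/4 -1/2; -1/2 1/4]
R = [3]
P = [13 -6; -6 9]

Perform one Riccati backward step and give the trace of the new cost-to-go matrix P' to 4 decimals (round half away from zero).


140.4300

BᵀP = [6.5000 -3.0000]
S = R + BᵀPB = [3] + [3.2500] = [6.2500]
BᵀPA = [-4.7500 -15.2500]
K = S⁻¹·BᵀPA = [-0.7600 -2.4400]
A−BK = [-0.1200 0.7200; 0.5000 4.0000]
AᵀP(A−BK) = [4.8900 23.1600; 23.1600 134.0400]
P' = Q + AᵀP(A−BK) = [6.1400 22.6600; 22.6600 134.2900]
tr(P') = 140.4300


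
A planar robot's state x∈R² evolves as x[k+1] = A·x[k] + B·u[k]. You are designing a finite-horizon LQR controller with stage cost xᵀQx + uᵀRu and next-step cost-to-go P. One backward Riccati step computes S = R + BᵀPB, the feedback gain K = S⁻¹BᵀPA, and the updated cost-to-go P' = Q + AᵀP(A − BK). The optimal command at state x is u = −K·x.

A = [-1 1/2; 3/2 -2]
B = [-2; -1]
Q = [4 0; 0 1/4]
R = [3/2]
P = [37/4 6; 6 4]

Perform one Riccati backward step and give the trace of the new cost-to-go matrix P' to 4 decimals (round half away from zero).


BᵀP = [-24.5000 -16.0000]
S = R + BᵀPB = [3/2] + [65.0000] = [66.5000]
BᵀPA = [0.5000 19.7500]
K = S⁻¹·BᵀPA = [0.0075 0.2970]
A−BK = [-0.9850 1.0940; 1.5075 -1.7030]
AᵀP(A−BK) = [0.2462 -0.2735; -0.2735 0.4469]
P' = Q + AᵀP(A−BK) = [4.2462 -0.2735; -0.2735 0.6969]
tr(P') = 4.9431

4.9431


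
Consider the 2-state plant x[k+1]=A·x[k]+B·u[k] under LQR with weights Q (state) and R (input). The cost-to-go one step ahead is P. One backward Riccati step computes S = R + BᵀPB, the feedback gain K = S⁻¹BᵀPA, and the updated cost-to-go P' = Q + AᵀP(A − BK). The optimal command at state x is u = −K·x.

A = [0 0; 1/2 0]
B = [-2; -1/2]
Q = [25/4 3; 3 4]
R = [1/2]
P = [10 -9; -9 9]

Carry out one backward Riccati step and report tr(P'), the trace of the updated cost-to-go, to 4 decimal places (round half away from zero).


BᵀP = [-15.5000 13.5000]
S = R + BᵀPB = [1/2] + [24.2500] = [24.7500]
BᵀPA = [6.7500 0.0000]
K = S⁻¹·BᵀPA = [0.2727 0.0000]
A−BK = [0.5455 0.0000; 0.6364 0.0000]
AᵀP(A−BK) = [0.4091 0.0000; 0.0000 0.0000]
P' = Q + AᵀP(A−BK) = [6.6591 3.0000; 3.0000 4.0000]
tr(P') = 10.6591

10.6591


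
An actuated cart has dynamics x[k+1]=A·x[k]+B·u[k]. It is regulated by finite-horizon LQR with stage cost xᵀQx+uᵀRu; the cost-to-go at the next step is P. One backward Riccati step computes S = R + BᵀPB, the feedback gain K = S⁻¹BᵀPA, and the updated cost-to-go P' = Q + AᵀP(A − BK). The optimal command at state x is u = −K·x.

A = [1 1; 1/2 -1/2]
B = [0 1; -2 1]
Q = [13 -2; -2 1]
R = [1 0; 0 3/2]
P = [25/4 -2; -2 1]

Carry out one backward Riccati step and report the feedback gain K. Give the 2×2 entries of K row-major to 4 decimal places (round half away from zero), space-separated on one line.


0.3418 0.7215 0.6456 0.6962

BᵀP = [4.0000 -2.0000; 4.2500 -1.0000]
S = R + BᵀPB = [1 0; 0 3/2] + [4.0000 2.0000; 2.0000 3.2500] = [5.0000 2.0000; 2.0000 4.7500]
BᵀPA = [3.0000 5.0000; 3.7500 4.7500]
K = S⁻¹·BᵀPA = [0.3418 0.7215; 0.6456 0.6962]
A−BK = [0.3544 0.3038; 0.5380 0.2468]
AᵀP(A−BK) = [1.0538 1.2247; 1.2247 1.5854]
P' = Q + AᵀP(A−BK) = [14.0538 -0.7753; -0.7753 2.5854]
tr(P') = 16.6392


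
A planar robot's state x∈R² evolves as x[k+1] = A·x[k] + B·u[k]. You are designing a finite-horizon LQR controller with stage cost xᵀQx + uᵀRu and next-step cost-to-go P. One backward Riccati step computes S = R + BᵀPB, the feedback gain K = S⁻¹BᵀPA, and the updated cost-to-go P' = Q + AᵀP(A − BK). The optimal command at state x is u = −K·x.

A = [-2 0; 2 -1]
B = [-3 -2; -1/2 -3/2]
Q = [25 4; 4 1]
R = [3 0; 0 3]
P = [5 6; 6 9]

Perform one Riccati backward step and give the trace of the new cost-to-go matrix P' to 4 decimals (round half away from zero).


31.7931

BᵀP = [-18.0000 -22.5000; -19.0000 -25.5000]
S = R + BᵀPB = [3 0; 0 3] + [65.2500 69.7500; 69.7500 76.2500] = [68.2500 69.7500; 69.7500 79.2500]
BᵀPA = [-9.0000 22.5000; -13.0000 25.5000]
K = S⁻¹·BᵀPA = [0.3559 0.0083; -0.4772 0.3145]
A−BK = [-1.8869 0.6538; 1.4621 -0.5241]
AᵀP(A−BK) = [4.9986 -1.8372; -1.8372 0.7945]
P' = Q + AᵀP(A−BK) = [29.9986 2.1628; 2.1628 1.7945]
tr(P') = 31.7931


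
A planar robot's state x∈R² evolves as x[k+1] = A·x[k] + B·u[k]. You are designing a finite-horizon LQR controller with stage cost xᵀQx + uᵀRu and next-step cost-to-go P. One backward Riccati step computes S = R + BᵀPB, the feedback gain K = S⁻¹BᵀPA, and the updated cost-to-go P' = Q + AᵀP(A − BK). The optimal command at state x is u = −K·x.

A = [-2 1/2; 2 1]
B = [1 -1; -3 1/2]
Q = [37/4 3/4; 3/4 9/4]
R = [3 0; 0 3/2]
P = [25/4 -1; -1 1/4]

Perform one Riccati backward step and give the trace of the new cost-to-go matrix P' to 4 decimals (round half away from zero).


BᵀP = [9.2500 -1.7500; -6.7500 1.1250]
S = R + BᵀPB = [3 0; 0 3/2] + [14.5000 -10.1250; -10.1250 7.3125] = [17.5000 -10.1250; -10.1250 8.8125]
BᵀPA = [-22.0000 2.8750; 15.7500 -2.2500]
K = S⁻¹·BᵀPA = [-0.6655 0.0494; 1.0227 -0.1985]
A−BK = [-0.3119 0.2520; -0.5077 1.2475]
AᵀP(A−BK) = [3.2529 -0.5358; -0.5358 0.2237]
P' = Q + AᵀP(A−BK) = [12.5029 0.2142; 0.2142 2.4737]
tr(P') = 14.9767

14.9767


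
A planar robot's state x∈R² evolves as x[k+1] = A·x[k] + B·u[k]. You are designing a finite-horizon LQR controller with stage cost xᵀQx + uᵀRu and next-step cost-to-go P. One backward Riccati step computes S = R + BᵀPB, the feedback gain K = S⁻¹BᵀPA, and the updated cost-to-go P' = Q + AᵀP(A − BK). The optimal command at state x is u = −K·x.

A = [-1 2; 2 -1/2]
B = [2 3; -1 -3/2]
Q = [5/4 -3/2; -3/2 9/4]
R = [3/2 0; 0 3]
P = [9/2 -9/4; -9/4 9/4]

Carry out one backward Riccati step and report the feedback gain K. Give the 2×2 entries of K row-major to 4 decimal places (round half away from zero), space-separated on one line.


BᵀP = [11.2500 -6.7500; 16.8750 -10.1250]
S = R + BᵀPB = [3/2 0; 0 3] + [29.2500 43.8750; 43.8750 65.8125] = [30.7500 43.8750; 43.8750 68.8125]
BᵀPA = [-24.7500 25.8750; -37.1250 38.8125]
K = S⁻¹·BᵀPA = [-0.3888 0.4065; -0.2916 0.3049]
A−BK = [0.6524 0.2725; 1.1738 0.3638]
AᵀP(A−BK) = [2.0512 0.0033; 0.0033 0.7124]
P' = Q + AᵀP(A−BK) = [3.3012 -1.4967; -1.4967 2.9624]
tr(P') = 6.2636

-0.3888 0.4065 -0.2916 0.3049


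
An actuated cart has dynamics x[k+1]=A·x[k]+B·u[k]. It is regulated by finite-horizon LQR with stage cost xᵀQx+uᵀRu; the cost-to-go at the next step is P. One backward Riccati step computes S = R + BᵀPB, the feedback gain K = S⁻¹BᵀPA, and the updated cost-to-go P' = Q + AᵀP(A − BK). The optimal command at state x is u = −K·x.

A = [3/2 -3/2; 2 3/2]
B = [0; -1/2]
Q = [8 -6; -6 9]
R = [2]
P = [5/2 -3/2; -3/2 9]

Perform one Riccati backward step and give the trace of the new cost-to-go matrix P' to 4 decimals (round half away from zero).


BᵀP = [0.7500 -4.5000]
S = R + BᵀPB = [2] + [2.2500] = [4.2500]
BᵀPA = [-7.8750 -7.8750]
K = S⁻¹·BᵀPA = [-1.8529 -1.8529]
A−BK = [1.5000 -1.5000; 1.0735 0.5735]
AᵀP(A−BK) = [18.0331 7.9081; 7.9081 18.0331]
P' = Q + AᵀP(A−BK) = [26.0331 1.9081; 1.9081 27.0331]
tr(P') = 53.0662

53.0662


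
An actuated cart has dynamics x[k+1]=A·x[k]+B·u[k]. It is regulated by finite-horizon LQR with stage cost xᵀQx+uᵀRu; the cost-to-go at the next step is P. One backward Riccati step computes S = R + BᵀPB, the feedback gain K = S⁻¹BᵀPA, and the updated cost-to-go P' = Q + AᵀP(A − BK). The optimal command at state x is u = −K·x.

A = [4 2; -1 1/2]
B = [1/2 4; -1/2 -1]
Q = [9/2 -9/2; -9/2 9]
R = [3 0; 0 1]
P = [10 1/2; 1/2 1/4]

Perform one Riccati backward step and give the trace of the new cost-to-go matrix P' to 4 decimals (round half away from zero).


BᵀP = [4.7500 0.1250; 39.5000 1.7500]
S = R + BᵀPB = [3 0; 0 1] + [2.3125 18.8750; 18.8750 156.2500] = [5.3125 18.8750; 18.8750 157.2500]
BᵀPA = [18.8750 9.5625; 156.2500 79.8750]
K = S⁻¹·BᵀPA = [0.0394 -0.0082; 0.9889 0.5089]
A−BK = [0.0247 -0.0316; 0.0086 1.0048]
AᵀP(A−BK) = [0.9889 0.5089; 0.5089 0.4899]
P' = Q + AᵀP(A−BK) = [5.4889 -3.9911; -3.9911 9.4899]
tr(P') = 14.9788

14.9788
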